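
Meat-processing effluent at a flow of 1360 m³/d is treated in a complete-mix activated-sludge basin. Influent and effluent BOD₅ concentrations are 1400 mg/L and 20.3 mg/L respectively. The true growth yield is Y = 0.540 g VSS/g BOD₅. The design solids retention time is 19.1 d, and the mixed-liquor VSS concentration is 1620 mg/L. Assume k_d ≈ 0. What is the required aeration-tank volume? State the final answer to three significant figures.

With k_d = 0 the design equation reduces to V = Y Q (S₀−S) θ_c / X = 0.540 × 1360 × (1400 − 20.3) × 19.1 / 1620 = 11946 m³.

V ≈ 11900 m³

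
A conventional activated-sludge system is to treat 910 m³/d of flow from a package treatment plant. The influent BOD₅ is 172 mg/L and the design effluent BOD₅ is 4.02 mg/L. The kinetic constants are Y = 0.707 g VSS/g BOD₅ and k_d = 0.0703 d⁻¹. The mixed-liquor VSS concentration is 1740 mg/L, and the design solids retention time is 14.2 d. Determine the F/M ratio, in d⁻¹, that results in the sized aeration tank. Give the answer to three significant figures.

F/M ≈ 0.204 d⁻¹

Rearranging the biomass balance for a CMAS with decay, V = Y·Q·ΔS·θ_c / [X·(1+k_d θ_c)] = 0.707 × 910 × (172 − 4.02) × 14.2 / [1740 × (1 + 0.0703 × 14.2)] = 1.53×10^6 / 3477 = 441.4 m³.
F/M = Q·S₀ / (V·X) = 910 × 172 / (441.4 × 1740) = 0.2038 g BOD₅·(g VSS·d)⁻¹.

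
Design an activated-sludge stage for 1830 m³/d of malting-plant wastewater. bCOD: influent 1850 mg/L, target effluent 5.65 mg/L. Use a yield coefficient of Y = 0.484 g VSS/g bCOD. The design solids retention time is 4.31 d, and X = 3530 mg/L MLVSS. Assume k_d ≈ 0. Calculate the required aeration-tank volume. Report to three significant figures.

V ≈ 1990 m³

Biomass mass balance (decay neglected): V·X = Y·Q·(S₀ − S)·θ_c, so V = 0.484 × 1830 × (1850 − 5.65) × 4.31 / 3530 = 1995 m³.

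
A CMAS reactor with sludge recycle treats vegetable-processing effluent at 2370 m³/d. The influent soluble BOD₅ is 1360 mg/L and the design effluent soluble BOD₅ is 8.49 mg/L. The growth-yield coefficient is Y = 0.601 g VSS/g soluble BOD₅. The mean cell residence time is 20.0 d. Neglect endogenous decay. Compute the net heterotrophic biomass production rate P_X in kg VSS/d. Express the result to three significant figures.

P_X ≈ 1930 kg VSS/d

Since k_d ≈ 0, Y_obs = Y = 0.601 g VSS/g soluble BOD₅.
ΔS = 1360 − 8.49 = 1352 mg/L, so the substrate removal rate is 2370 × 1352/1000 = 3203 kg soluble BOD₅/d.
Biomass produced: P_X = Y_obs·Q·ΔS = 0.6010 × 3203 ≈ 1925 kg VSS/d.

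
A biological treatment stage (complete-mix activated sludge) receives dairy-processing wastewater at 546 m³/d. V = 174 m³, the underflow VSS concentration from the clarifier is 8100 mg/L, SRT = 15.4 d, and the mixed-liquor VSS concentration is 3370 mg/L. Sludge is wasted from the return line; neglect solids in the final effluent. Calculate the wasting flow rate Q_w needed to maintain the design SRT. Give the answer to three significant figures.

θ_c = V·X/(Q_w·X_r) when wasting from the recycle, so Q_w = V·X/(θ_c·X_r) = 174.0 × 3370 / (15.4 × 8100) = 4.701 m³/d.

Q_w ≈ 4.70 m³/d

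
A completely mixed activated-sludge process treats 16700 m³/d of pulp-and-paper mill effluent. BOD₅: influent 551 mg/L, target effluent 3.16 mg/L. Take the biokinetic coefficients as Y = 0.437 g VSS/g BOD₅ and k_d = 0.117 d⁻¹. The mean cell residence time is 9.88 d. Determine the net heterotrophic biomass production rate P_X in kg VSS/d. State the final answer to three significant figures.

P_X ≈ 1850 kg VSS/d

Y_obs = Y / (1 + k_d θ_c) = 0.437 / (1 + 0.117 × 9.88) = 0.437 / 2.156 = 0.2027.
ΔS = 551 − 3.16 = 547.8 mg/L, so the substrate removal rate is 16700 × 547.8/1000 = 9149 kg BOD₅/d.
Biomass produced: P_X = Y_obs·Q·ΔS = 0.2027 × 9149 ≈ 1854 kg VSS/d.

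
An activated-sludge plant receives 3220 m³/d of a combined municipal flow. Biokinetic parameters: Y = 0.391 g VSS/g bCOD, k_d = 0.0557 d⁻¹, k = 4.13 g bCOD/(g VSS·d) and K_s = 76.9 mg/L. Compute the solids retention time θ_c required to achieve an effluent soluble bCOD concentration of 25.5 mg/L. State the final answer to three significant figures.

At the target effluent, Y k S/(K_s+S) = 0.391×4.13×25.5/102.4 = 0.4021 d⁻¹.
θ_c = 1/(μ − k_d) = 1/(0.4021 − 0.0557) = 1/0.3464 = 2.887 d.

θ_c ≈ 2.89 d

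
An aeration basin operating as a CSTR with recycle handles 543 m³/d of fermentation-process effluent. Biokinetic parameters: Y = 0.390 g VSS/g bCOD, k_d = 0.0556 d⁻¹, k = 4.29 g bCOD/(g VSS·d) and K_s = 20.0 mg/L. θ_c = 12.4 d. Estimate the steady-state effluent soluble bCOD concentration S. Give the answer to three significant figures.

From the Monod/SRT balance for a CMAS, S = K_s·(1+k_d θ_c)/[θ_c·(Y k − k_d) − 1] = 20.0 × (1 + 0.0556 × 12.4) / [12.4 × (0.390 × 4.29 − 0.0556) − 1] = 33.79 / 19.06 = 1.773 mg/L.

S ≈ 1.77 mg/L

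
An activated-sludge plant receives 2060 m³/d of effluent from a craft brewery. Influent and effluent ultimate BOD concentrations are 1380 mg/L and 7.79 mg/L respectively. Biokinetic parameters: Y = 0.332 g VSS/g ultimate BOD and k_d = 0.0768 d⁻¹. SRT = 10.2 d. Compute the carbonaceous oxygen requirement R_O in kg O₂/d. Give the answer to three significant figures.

Observed yield with endogenous decay: Y_obs = Y / (1 + k_d·θ_c) = 0.332 / (1 + 0.0768 × 10.2) = 0.332 / 1.783 = 0.1862 g VSS/g ultimate BOD.
Mass of ultimate BOD removed per day: Q(S₀ − S) = 2060 × 1372 g/m³ = 2827 kg/d.
P_X = Y_obs·Q·(S₀ − S) = 0.1862 × 2827 = 526.2 kg VSS/d.
Carbonaceous O₂ demand = substrate oxidised − cell-mass equivalent = 2827 − 1.42 × 526.2 = 2079 kg O₂/d.

R_O ≈ 2080 kg O₂/d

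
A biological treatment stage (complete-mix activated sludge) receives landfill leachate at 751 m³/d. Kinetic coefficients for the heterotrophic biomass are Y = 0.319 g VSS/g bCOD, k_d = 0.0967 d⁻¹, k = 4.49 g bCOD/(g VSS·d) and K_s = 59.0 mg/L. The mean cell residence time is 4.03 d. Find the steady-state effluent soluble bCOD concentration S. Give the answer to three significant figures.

Effluent substrate depends only on kinetics and SRT: S = K_s(1 + k_d θ_c) / [θ_c(Yk − k_d) − 1] = 59.0 × (1 + 0.0967 × 4.03) / [4.03 × (0.319 × 4.49 − 0.0967) − 1] = 81.99 / 4.383 = 18.71 mg/L.

S ≈ 18.7 mg/L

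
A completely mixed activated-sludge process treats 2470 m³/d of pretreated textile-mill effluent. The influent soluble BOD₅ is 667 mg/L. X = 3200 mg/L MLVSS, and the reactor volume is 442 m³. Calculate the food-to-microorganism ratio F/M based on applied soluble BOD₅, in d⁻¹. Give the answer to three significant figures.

Food-to-microorganism ratio F/M = Q S₀ / (V X) = 2470 × 667 / (442.0 × 3200) = 1.165 d⁻¹.

F/M ≈ 1.16 d⁻¹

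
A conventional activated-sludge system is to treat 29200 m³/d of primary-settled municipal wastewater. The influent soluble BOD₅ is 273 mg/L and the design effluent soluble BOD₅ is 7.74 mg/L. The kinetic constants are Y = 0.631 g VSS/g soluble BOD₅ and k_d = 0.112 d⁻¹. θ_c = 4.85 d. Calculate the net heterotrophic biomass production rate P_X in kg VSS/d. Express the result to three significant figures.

Observed yield with endogenous decay: Y_obs = Y / (1 + k_d·θ_c) = 0.631 / (1 + 0.112 × 4.85) = 0.631 / 1.543 = 0.4089 g VSS/g soluble BOD₅.
Q·(S₀ − S) = 29200 × (273 − 7.74) × 10⁻³ = 7746 kg/d removed.
So the net sludge growth is P_X = 0.4089 × 7746 = 3167 kg VSS/d.

P_X ≈ 3170 kg VSS/d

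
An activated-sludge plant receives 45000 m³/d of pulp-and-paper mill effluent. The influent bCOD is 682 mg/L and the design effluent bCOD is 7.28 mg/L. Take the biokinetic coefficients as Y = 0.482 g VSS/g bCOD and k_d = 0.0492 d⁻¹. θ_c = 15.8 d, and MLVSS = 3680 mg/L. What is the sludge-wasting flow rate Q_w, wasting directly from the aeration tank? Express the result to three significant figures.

Q_w ≈ 2240 m³/d

Steady-state biomass mass balance: V·X·(1 + k_d·θ_c) = Y·Q·(S₀ − S)·θ_c, so V = 0.482 × 45000 × (682 − 7.28) × 15.8 / [3680 × (1 + 0.0492 × 15.8)] = 2.31×10^8 / 6541 = 35352 m³.
With mixed-liquor wasting, θ_c = V/Q_w, so Q_w = V/θ_c = 35352/15.8 = 2237 m³/d.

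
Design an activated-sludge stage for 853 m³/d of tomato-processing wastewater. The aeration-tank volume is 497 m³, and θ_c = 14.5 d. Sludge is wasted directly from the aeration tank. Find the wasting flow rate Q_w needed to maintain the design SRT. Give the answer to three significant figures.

Q_w ≈ 34.3 m³/d

With mixed-liquor wasting, θ_c = V/Q_w, so Q_w = V/θ_c = 497.0/14.5 = 34.28 m³/d.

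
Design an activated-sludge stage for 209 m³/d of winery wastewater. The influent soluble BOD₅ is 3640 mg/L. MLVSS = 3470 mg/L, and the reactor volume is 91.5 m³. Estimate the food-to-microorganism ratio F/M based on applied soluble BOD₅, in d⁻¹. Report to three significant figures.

F/M ≈ 2.40 d⁻¹

F/M = Q·S₀ / (V·X) = 209 × 3640 / (91.50 × 3470) = 2.396 g soluble BOD₅·(g VSS·d)⁻¹.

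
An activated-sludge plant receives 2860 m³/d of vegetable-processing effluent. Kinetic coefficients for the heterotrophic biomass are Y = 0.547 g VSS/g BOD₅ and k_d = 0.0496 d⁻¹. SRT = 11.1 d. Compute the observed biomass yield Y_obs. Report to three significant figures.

The observed yield is Y_obs = Y/(1 + k_d·θ_c) = 0.547 / (1 + 0.0496 × 11.1) = 0.547 / 1.551 = 0.3528 g VSS per g BOD₅ removed.

Y_obs ≈ 0.353 g VSS/g BOD₅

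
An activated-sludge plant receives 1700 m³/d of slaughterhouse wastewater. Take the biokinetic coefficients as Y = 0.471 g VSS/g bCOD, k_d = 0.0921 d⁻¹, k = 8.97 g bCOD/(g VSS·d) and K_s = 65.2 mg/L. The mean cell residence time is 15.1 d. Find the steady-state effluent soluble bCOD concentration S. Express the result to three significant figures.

S ≈ 2.54 mg/L

For a completely mixed reactor with recycle the Lawrence–McCarty relation gives S = K_s·(1 + k_d·θ_c) / [θ_c·(Y·k − k_d) − 1] = 65.2 × (1 + 0.0921 × 15.1) / [15.1 × (0.471 × 8.97 − 0.0921) − 1] = 155.9 / 61.40 = 2.538 mg/L.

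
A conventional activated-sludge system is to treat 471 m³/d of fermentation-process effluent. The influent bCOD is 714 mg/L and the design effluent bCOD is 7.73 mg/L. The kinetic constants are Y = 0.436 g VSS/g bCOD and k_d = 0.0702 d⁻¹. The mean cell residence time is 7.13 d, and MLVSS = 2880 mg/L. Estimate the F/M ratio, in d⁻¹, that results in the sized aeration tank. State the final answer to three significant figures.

F/M ≈ 0.488 d⁻¹

Steady-state biomass mass balance: V·X·(1 + k_d·θ_c) = Y·Q·(S₀ − S)·θ_c, so V = 0.436 × 471 × (714 − 7.73) × 7.13 / [2880 × (1 + 0.0702 × 7.13)] = 1.03×10^6 / 4322 = 239.3 m³.
F/M = applied load / biomass = Q·S₀/(V·X) = 471 × 714 / (239.3 × 2880) = 0.4880 d⁻¹.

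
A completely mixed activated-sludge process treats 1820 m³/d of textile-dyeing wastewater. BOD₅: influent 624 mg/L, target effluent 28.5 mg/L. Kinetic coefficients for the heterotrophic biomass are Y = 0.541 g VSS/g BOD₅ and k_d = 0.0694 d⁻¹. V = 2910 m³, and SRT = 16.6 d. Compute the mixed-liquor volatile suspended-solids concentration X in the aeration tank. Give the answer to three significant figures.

X = Y·Q·ΔS·θ_c / [V·(1 + k_d θ_c)] = 0.541 × 1820 × (624 − 28.5) × 16.6 / [2910 × (1 + 0.0694 × 16.6)] = 1554 mg/L.

X ≈ 1550 mg/L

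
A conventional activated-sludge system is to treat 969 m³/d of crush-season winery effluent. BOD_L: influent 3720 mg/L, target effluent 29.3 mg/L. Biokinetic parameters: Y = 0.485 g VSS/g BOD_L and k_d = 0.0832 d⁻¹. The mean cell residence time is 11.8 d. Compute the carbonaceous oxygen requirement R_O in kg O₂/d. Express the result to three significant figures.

R_O ≈ 2330 kg O₂/d

Observed yield with endogenous decay: Y_obs = Y / (1 + k_d·θ_c) = 0.485 / (1 + 0.0832 × 11.8) = 0.485 / 1.982 = 0.2447 g VSS/g BOD_L.
Mass of BOD_L removed per day: Q(S₀ − S) = 969 × 3691 g/m³ = 3576 kg/d.
Biomass synthesised: P_X = Y_obs × 3576 = 875.2 kg VSS/d.
R_O = Q·ΔS − 1.42 P_X = 3576 − 1243 = 2333 kg O₂/d.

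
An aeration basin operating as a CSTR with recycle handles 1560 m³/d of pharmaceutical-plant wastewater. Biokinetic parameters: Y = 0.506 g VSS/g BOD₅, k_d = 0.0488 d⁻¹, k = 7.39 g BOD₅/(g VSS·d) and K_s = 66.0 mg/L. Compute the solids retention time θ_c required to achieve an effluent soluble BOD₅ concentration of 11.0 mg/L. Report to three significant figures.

θ_c ≈ 2.06 d

At the target effluent, Y k S/(K_s+S) = 0.506×7.39×11.0/77.00 = 0.5342 d⁻¹.
Then 1/θ_c = μ − k_d = 0.5342 − 0.0488 = 0.4854 d⁻¹, giving θ_c = 2.060 d.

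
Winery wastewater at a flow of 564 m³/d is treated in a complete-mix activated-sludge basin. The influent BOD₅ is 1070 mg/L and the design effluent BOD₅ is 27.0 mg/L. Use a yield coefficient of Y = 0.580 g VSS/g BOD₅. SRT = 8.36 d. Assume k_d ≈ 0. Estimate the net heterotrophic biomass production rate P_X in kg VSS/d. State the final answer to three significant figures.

With endogenous decay neglected, the observed yield equals the true yield: Y_obs = Y = 0.580 g VSS/g BOD₅.
Substrate removed = Q·(S₀ − S) = 564 m³/d × (1070 − 27.0) g/m³ = 5.88×10^5 g/d = 588.3 kg/d.
Biomass produced: P_X = Y_obs·Q·ΔS = 0.5800 × 588.3 ≈ 341.2 kg VSS/d.

P_X ≈ 341 kg VSS/d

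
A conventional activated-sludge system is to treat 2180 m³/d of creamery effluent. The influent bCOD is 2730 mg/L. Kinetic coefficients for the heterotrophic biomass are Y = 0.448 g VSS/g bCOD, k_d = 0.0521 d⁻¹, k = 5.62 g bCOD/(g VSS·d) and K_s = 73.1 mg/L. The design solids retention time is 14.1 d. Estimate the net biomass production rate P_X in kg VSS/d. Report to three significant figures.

P_X ≈ 1530 kg VSS/d

For a completely mixed reactor with recycle the Lawrence–McCarty relation gives S = K_s·(1 + k_d·θ_c) / [θ_c·(Y·k − k_d) − 1] = 73.1 × (1 + 0.0521 × 14.1) / [14.1 × (0.448 × 5.62 − 0.0521) − 1] = 126.8 / 33.77 = 3.755 mg/L.
Observed yield with endogenous decay: Y_obs = Y / (1 + k_d·θ_c) = 0.448 / (1 + 0.0521 × 14.1) = 0.448 / 1.735 = 0.2583 g VSS/g bCOD.
Q·(S₀ − S) = 2180 × (2730 − 3.76) × 10⁻³ = 5943 kg/d removed.
Net biomass production P_X = Y_obs × Q·(S₀ − S) = 0.2583 × 5943 = 1535 kg VSS/d.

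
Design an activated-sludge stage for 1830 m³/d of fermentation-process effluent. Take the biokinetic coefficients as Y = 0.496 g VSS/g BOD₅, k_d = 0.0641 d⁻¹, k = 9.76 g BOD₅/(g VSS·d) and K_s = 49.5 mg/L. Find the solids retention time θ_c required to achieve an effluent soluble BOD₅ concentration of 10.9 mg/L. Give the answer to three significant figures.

θ_c ≈ 1.24 d

Specific growth rate at S = 10.9 mg/L: μ = YkS/(K_s+S) = 0.496·9.76·10.9/(49.5+10.9) = 0.8736 d⁻¹.
θ_c = 1/(μ − k_d) = 1/(0.8736 − 0.0641) = 1/0.8095 = 1.235 d.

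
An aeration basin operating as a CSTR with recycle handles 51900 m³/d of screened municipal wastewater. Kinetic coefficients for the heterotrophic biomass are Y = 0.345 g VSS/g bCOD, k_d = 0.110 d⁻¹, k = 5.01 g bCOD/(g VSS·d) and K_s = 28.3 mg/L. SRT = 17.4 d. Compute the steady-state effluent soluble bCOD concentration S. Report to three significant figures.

S ≈ 3.04 mg/L

For a completely mixed reactor with recycle the Lawrence–McCarty relation gives S = K_s·(1 + k_d·θ_c) / [θ_c·(Y·k − k_d) − 1] = 28.3 × (1 + 0.110 × 17.4) / [17.4 × (0.345 × 5.01 − 0.110) − 1] = 82.47 / 27.16 = 3.036 mg/L.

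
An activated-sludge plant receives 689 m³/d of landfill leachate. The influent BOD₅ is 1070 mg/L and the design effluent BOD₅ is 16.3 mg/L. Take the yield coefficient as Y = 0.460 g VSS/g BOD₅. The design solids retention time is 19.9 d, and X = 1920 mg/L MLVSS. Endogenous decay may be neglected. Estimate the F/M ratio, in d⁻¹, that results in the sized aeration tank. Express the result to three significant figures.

V·X = Y·Q·ΔS·θ_c gives V = 0.460 × 689 × (1070 − 16.3) × 19.9 / 1920 = 3461 m³.
F/M = applied load / biomass = Q·S₀/(V·X) = 689 × 1070 / (3461 × 1920) = 0.1109 d⁻¹.

F/M ≈ 0.111 d⁻¹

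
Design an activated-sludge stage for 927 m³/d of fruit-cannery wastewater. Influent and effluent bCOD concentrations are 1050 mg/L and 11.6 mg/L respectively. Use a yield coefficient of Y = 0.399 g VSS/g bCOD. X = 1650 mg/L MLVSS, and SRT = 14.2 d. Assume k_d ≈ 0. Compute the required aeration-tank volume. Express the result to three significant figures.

V ≈ 3310 m³

With k_d = 0 the design equation reduces to V = Y Q (S₀−S) θ_c / X = 0.399 × 927 × (1050 − 11.6) × 14.2 / 1650 = 3305 m³.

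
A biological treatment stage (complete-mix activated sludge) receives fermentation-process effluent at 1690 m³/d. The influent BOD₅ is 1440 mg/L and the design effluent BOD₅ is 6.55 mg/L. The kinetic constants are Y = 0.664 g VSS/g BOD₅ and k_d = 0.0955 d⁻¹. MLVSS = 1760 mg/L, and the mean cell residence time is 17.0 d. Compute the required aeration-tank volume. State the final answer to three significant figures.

V ≈ 5920 m³

Steady-state biomass mass balance: V·X·(1 + k_d·θ_c) = Y·Q·(S₀ − S)·θ_c, so V = 0.664 × 1690 × (1440 − 6.55) × 17.0 / [1760 × (1 + 0.0955 × 17.0)] = 2.73×10^7 / 4617 = 5922 m³.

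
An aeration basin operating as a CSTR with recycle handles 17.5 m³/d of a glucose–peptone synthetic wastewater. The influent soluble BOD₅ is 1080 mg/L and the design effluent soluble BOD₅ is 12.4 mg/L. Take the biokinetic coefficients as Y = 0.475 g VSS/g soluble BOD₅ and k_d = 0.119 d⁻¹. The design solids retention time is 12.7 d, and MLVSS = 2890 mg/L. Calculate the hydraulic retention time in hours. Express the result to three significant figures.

From the SRT design equation V = Y Q (S₀−S) θ_c / [X (1 + k_d θ_c)] = 0.475 × 17.5 × (1080 − 12.4) × 12.7 / [2890 × (1 + 0.119 × 12.7)] = 1.13×10^5 / 7258 = 15.53 m³.
HRT = V/Q = 15.53 m³ / 17.5 m³·d⁻¹ = 0.8874 d × 24 = 21.30 h.

τ ≈ 21.3 h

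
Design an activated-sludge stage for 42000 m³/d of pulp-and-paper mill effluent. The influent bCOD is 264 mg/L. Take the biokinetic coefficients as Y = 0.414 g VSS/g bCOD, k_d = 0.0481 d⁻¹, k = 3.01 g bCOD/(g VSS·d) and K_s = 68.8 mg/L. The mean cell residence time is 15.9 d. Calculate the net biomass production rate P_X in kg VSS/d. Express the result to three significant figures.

P_X ≈ 2530 kg VSS/d

Effluent substrate depends only on kinetics and SRT: S = K_s(1 + k_d θ_c) / [θ_c(Yk − k_d) − 1] = 68.8 × (1 + 0.0481 × 15.9) / [15.9 × (0.414 × 3.01 − 0.0481) − 1] = 121.4 / 18.05 = 6.727 mg/L.
Observed yield with endogenous decay: Y_obs = Y / (1 + k_d·θ_c) = 0.414 / (1 + 0.0481 × 15.9) = 0.414 / 1.765 = 0.2346 g VSS/g bCOD.
Mass of bCOD removed per day: Q(S₀ − S) = 42000 × 257.3 g/m³ = 10805 kg/d.
So the net sludge growth is P_X = 0.2346 × 10805 = 2535 kg VSS/d.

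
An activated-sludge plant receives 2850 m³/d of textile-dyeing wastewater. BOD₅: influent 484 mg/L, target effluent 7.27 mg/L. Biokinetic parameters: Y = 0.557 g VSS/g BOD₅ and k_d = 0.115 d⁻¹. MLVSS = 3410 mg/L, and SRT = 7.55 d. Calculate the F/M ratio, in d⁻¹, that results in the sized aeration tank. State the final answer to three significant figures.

Steady-state biomass mass balance: V·X·(1 + k_d·θ_c) = Y·Q·(S₀ − S)·θ_c, so V = 0.557 × 2850 × (484 − 7.27) × 7.55 / [3410 × (1 + 0.115 × 7.55)] = 5.71×10^6 / 6371 = 896.9 m³.
F/M = Q·S₀ / (V·X) = 2850 × 484 / (896.9 × 3410) = 0.4510 g BOD₅·(g VSS·d)⁻¹.

F/M ≈ 0.451 d⁻¹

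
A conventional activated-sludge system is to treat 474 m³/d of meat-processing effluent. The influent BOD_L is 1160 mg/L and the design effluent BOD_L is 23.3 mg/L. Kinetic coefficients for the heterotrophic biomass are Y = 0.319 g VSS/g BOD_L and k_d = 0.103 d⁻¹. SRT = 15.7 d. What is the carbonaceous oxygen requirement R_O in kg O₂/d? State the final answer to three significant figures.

Observed yield with endogenous decay: Y_obs = Y / (1 + k_d·θ_c) = 0.319 / (1 + 0.103 × 15.7) = 0.319 / 2.617 = 0.1219 g VSS/g BOD_L.
Mass of BOD_L removed per day: Q(S₀ − S) = 474 × 1137 g/m³ = 538.8 kg/d.
P_X = Y_obs·Q·(S₀ − S) = 0.1219 × 538.8 = 65.67 kg VSS/d.
R_O = Q·ΔS − 1.42 P_X = 538.8 − 93.26 = 445.5 kg O₂/d.

R_O ≈ 446 kg O₂/d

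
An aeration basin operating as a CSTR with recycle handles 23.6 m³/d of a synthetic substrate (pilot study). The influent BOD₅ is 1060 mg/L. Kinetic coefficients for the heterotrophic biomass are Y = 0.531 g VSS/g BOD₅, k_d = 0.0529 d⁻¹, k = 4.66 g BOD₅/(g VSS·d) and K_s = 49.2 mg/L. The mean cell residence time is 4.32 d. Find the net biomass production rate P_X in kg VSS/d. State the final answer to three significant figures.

P_X ≈ 10.7 kg VSS/d

From the Monod/SRT balance for a CMAS, S = K_s·(1+k_d θ_c)/[θ_c·(Y k − k_d) − 1] = 49.2 × (1 + 0.0529 × 4.32) / [4.32 × (0.531 × 4.66 − 0.0529) − 1] = 60.44 / 9.461 = 6.389 mg/L.
Y_obs = Y / (1 + k_d θ_c) = 0.531 / (1 + 0.0529 × 4.32) = 0.531 / 1.229 = 0.4322.
ΔS = 1060 − 6.39 = 1054 mg/L, so the substrate removal rate is 23.6 × 1054/1000 = 24.87 kg BOD₅/d.
Biomass produced: P_X = Y_obs·Q·ΔS = 0.4322 × 24.87 ≈ 10.75 kg VSS/d.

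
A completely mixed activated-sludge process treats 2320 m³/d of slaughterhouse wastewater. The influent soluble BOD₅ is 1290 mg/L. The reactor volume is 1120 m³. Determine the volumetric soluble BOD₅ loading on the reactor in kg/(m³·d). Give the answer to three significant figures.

L_v = Q S₀ / V = 2320 × 1290 × 10⁻³ / 1120 = 2.672 kg/(m³·d).

L_v ≈ 2.67 kg soluble BOD₅/(m³·d)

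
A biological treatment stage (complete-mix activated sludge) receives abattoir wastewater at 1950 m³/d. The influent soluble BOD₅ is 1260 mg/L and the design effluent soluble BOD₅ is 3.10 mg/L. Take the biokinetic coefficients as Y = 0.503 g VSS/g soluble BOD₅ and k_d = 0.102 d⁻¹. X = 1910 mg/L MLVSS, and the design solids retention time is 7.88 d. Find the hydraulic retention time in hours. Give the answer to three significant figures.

τ ≈ 34.7 h

From the SRT design equation V = Y Q (S₀−S) θ_c / [X (1 + k_d θ_c)] = 0.503 × 1950 × (1260 − 3.10) × 7.88 / [1910 × (1 + 0.102 × 7.88)] = 9.71×10^6 / 3445 = 2820 m³.
Hydraulic retention time τ = V/Q = 2820 / 1950 = 1.446 d = 34.71 h.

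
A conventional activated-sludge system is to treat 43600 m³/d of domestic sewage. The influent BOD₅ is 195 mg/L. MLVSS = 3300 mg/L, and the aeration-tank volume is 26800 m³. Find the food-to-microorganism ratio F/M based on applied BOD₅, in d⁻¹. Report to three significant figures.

F/M ≈ 0.0961 d⁻¹

F/M = Q·S₀ / (V·X) = 43600 × 195 / (26800 × 3300) = 0.09613 g BOD₅·(g VSS·d)⁻¹.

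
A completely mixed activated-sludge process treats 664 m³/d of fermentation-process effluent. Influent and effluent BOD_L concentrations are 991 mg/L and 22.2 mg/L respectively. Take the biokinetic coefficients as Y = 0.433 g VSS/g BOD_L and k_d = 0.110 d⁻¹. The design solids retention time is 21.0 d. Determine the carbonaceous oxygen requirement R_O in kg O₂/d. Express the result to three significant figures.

Correct the yield for decay: Y_obs = Y/(1 + k_d θ_c) = 0.433 / (1 + 0.110 × 21.0) = 0.433 / 3.310 = 0.1308.
Mass of BOD_L removed per day: Q(S₀ − S) = 664 × 968.8 g/m³ = 643.3 kg/d.
P_X = Y_obs·Q·(S₀ − S) = 0.1308 × 643.3 = 84.15 kg VSS/d.
R_O = Q·(S₀ − S) − 1.42·P_X = 643.3 − 1.42 × 84.15 = 523.8 kg O₂/d.

R_O ≈ 524 kg O₂/d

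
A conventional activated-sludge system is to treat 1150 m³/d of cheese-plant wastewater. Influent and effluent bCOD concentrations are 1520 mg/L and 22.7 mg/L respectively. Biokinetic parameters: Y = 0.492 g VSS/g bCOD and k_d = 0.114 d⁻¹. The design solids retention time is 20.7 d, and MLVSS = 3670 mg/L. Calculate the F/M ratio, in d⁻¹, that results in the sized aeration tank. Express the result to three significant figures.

Rearranging the biomass balance for a CMAS with decay, V = Y·Q·ΔS·θ_c / [X·(1+k_d θ_c)] = 0.492 × 1150 × (1520 − 22.7) × 20.7 / [3670 × (1 + 0.114 × 20.7)] = 1.75×10^7 / 12330 = 1422 m³.
F/M = Q·S₀ / (V·X) = 1150 × 1520 / (1422 × 3670) = 0.3349 g bCOD·(g VSS·d)⁻¹.

F/M ≈ 0.335 d⁻¹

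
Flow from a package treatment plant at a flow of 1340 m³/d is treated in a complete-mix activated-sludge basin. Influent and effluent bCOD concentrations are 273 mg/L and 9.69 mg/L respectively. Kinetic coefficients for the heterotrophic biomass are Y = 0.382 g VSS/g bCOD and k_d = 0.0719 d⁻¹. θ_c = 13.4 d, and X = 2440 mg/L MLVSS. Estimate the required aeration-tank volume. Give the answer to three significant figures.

V ≈ 377 m³

Steady-state biomass mass balance: V·X·(1 + k_d·θ_c) = Y·Q·(S₀ − S)·θ_c, so V = 0.382 × 1340 × (273 − 9.69) × 13.4 / [2440 × (1 + 0.0719 × 13.4)] = 1.81×10^6 / 4791 = 377.0 m³.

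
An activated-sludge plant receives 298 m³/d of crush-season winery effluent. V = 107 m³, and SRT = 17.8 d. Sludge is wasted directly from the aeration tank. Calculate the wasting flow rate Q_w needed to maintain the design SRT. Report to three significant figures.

Q_w ≈ 6.01 m³/d

Wasting from the aeration tank: Q_w = V / θ_c = 107.0 / 17.8 = 6.011 m³/d.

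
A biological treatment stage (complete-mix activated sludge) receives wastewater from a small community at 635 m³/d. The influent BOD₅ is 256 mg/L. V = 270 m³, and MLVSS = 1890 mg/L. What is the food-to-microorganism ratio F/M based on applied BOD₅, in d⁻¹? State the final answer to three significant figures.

F/M = applied load / biomass = Q·S₀/(V·X) = 635 × 256 / (270.0 × 1890) = 0.3186 d⁻¹.

F/M ≈ 0.319 d⁻¹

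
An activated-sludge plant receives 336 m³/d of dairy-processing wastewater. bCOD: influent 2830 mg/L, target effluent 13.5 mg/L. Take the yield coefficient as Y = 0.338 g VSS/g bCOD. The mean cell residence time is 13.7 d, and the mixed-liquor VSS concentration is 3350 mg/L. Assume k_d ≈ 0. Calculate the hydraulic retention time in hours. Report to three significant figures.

With k_d = 0 the design equation reduces to V = Y Q (S₀−S) θ_c / X = 0.338 × 336 × (2830 − 13.5) × 13.7 / 3350 = 1308 m³.
τ = V/Q = 1308/336 = 3.893 d, or 93.44 h.

τ ≈ 93.4 h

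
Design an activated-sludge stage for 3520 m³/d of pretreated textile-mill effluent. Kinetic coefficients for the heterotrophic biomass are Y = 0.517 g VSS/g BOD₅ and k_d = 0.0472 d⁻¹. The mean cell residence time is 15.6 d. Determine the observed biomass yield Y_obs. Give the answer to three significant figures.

Y_obs ≈ 0.298 g VSS/g BOD₅

Observed yield with endogenous decay: Y_obs = Y / (1 + k_d·θ_c) = 0.517 / (1 + 0.0472 × 15.6) = 0.517 / 1.736 = 0.2978 g VSS/g BOD₅.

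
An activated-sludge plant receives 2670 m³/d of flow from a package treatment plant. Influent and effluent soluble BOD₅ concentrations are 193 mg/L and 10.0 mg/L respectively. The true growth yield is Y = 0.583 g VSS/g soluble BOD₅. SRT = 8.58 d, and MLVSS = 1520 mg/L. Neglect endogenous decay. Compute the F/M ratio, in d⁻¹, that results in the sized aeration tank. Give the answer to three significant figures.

With k_d = 0 the design equation reduces to V = Y Q (S₀−S) θ_c / X = 0.583 × 2670 × (193 − 10.0) × 8.58 / 1520 = 1608 m³.
F/M = applied load / biomass = Q·S₀/(V·X) = 2670 × 193 / (1608 × 1520) = 0.2108 d⁻¹.

F/M ≈ 0.211 d⁻¹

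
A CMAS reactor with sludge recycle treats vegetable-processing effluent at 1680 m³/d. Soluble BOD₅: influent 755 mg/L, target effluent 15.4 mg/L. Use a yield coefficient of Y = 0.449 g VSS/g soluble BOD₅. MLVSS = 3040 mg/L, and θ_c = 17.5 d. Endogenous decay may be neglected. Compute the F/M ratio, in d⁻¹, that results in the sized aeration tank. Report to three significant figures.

With k_d = 0 the design equation reduces to V = Y Q (S₀−S) θ_c / X = 0.449 × 1680 × (755 − 15.4) × 17.5 / 3040 = 3212 m³.
Food-to-microorganism ratio F/M = Q S₀ / (V X) = 1680 × 755 / (3212 × 3040) = 0.1299 d⁻¹.

F/M ≈ 0.130 d⁻¹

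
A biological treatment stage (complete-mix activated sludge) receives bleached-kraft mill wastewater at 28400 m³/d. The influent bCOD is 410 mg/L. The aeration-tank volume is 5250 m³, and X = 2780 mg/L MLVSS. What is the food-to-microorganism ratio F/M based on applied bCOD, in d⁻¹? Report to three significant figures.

F/M ≈ 0.798 d⁻¹

Food-to-microorganism ratio F/M = Q S₀ / (V X) = 28400 × 410 / (5250 × 2780) = 0.7978 d⁻¹.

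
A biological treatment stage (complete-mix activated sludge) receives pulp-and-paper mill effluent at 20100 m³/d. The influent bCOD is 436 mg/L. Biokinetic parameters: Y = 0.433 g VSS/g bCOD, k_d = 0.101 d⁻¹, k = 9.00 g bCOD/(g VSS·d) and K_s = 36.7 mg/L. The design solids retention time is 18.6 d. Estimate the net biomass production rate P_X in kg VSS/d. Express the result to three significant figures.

Effluent substrate depends only on kinetics and SRT: S = K_s(1 + k_d θ_c) / [θ_c(Yk − k_d) − 1] = 36.7 × (1 + 0.101 × 18.6) / [18.6 × (0.433 × 9.00 − 0.101) − 1] = 105.6 / 69.61 = 1.518 mg/L.
Correct the yield for decay: Y_obs = Y/(1 + k_d θ_c) = 0.433 / (1 + 0.101 × 18.6) = 0.433 / 2.879 = 0.1504.
Mass of bCOD removed per day: Q(S₀ − S) = 20100 × 434.5 g/m³ = 8733 kg/d.
So the net sludge growth is P_X = 0.1504 × 8733 = 1314 kg VSS/d.

P_X ≈ 1310 kg VSS/d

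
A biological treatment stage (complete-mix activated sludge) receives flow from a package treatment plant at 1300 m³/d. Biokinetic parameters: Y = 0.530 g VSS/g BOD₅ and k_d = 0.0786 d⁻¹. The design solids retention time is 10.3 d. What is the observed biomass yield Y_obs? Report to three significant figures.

The observed yield is Y_obs = Y/(1 + k_d·θ_c) = 0.530 / (1 + 0.0786 × 10.3) = 0.530 / 1.810 = 0.2929 g VSS per g BOD₅ removed.

Y_obs ≈ 0.293 g VSS/g BOD₅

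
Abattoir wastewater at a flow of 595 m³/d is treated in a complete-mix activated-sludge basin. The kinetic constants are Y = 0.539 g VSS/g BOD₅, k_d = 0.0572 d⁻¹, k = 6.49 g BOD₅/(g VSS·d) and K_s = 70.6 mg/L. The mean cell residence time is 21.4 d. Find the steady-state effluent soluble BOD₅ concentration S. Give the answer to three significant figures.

S ≈ 2.16 mg/L

For a completely mixed reactor with recycle the Lawrence–McCarty relation gives S = K_s·(1 + k_d·θ_c) / [θ_c·(Y·k − k_d) − 1] = 70.6 × (1 + 0.0572 × 21.4) / [21.4 × (0.539 × 6.49 − 0.0572) − 1] = 157.0 / 72.64 = 2.162 mg/L.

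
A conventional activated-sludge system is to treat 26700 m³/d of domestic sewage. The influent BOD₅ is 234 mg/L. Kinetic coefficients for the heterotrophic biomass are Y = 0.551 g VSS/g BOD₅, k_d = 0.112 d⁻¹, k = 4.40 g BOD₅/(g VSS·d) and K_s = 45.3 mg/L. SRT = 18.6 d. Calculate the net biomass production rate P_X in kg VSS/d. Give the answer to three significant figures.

P_X ≈ 1100 kg VSS/d

For a completely mixed reactor with recycle the Lawrence–McCarty relation gives S = K_s·(1 + k_d·θ_c) / [θ_c·(Y·k − k_d) − 1] = 45.3 × (1 + 0.112 × 18.6) / [18.6 × (0.551 × 4.40 − 0.112) − 1] = 139.7 / 42.01 = 3.325 mg/L.
Y_obs = Y / (1 + k_d θ_c) = 0.551 / (1 + 0.112 × 18.6) = 0.551 / 3.083 = 0.1787.
Q·(S₀ − S) = 26700 × (234 − 3.32) × 10⁻³ = 6159 kg/d removed.
Net biomass production P_X = Y_obs × Q·(S₀ − S) = 0.1787 × 6159 = 1101 kg VSS/d.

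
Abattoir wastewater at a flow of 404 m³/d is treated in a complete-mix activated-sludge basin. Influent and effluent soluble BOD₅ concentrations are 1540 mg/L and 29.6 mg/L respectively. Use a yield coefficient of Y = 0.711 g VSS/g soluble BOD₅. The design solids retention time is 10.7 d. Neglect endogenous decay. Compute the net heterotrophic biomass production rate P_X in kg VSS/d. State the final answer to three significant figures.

P_X ≈ 434 kg VSS/d

With endogenous decay neglected, the observed yield equals the true yield: Y_obs = Y = 0.711 g VSS/g soluble BOD₅.
Substrate removed = Q·(S₀ − S) = 404 m³/d × (1540 − 29.6) g/m³ = 6.1×10^5 g/d = 610.2 kg/d.
Biomass produced: P_X = Y_obs·Q·ΔS = 0.7110 × 610.2 ≈ 433.9 kg VSS/d.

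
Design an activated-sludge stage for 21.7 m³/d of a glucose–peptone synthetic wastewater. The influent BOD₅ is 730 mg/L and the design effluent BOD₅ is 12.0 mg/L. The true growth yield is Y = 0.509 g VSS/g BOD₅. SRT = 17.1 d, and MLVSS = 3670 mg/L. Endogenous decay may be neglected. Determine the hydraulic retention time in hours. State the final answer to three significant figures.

With k_d = 0 the design equation reduces to V = Y Q (S₀−S) θ_c / X = 0.509 × 21.7 × (730 − 12.0) × 17.1 / 3670 = 36.95 m³.
HRT = V/Q = 36.95 m³ / 21.7 m³·d⁻¹ = 1.703 d × 24 = 40.87 h.

τ ≈ 40.9 h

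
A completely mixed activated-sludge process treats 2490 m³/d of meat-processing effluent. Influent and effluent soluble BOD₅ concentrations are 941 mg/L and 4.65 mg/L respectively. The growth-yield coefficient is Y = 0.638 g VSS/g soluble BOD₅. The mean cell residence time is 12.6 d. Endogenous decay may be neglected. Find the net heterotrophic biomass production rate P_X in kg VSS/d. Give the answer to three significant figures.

P_X ≈ 1490 kg VSS/d

Since k_d ≈ 0, Y_obs = Y = 0.638 g VSS/g soluble BOD₅.
Mass of soluble BOD₅ removed per day: Q(S₀ − S) = 2490 × 936.4 g/m³ = 2332 kg/d.
So the net sludge growth is P_X = 0.6380 × 2332 = 1488 kg VSS/d.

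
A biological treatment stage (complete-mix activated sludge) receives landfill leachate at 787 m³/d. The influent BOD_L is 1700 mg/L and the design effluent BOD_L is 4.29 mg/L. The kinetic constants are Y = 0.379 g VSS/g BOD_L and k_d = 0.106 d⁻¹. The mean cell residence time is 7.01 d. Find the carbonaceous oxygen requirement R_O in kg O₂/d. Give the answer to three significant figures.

Y_obs = Y / (1 + k_d θ_c) = 0.379 / (1 + 0.106 × 7.01) = 0.379 / 1.743 = 0.2174.
Q·(S₀ − S) = 787 × (1700 − 4.29) × 10⁻³ = 1335 kg/d removed.
Biomass synthesised: P_X = Y_obs × 1335 = 290.2 kg VSS/d.
Carbonaceous O₂ demand = substrate oxidised − cell-mass equivalent = 1335 − 1.42 × 290.2 = 922.5 kg O₂/d.

R_O ≈ 922 kg O₂/d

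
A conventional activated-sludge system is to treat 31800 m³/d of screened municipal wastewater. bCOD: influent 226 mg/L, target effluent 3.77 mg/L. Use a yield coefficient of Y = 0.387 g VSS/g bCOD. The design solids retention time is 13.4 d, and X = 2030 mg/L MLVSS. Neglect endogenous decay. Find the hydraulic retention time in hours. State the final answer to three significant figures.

τ ≈ 13.6 h

Biomass mass balance (decay neglected): V·X = Y·Q·(S₀ − S)·θ_c, so V = 0.387 × 31800 × (226 − 3.77) × 13.4 / 2030 = 18053 m³.
τ = V/Q = 18053/31800 = 0.5677 d, or 13.62 h.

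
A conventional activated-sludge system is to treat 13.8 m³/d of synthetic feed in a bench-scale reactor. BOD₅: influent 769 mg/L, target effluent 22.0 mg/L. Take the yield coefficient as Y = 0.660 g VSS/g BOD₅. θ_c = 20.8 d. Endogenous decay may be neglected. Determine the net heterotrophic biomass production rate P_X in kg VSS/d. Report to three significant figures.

No decay correction is needed, so Y_obs = Y = 0.660.
Substrate removed = Q·(S₀ − S) = 13.8 m³/d × (769 − 22.0) g/m³ = 1.03×10^4 g/d = 10.31 kg/d.
So the net sludge growth is P_X = 0.6600 × 10.31 = 6.804 kg VSS/d.

P_X ≈ 6.80 kg VSS/d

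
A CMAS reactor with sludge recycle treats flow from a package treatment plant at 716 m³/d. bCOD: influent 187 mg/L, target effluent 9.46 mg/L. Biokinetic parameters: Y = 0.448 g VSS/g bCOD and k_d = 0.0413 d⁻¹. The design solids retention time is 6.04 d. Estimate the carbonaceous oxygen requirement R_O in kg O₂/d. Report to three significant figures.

R_O ≈ 62.4 kg O₂/d

Y_obs = Y / (1 + k_d θ_c) = 0.448 / (1 + 0.0413 × 6.04) = 0.448 / 1.249 = 0.3586.
ΔS = 187 − 9.46 = 177.5 mg/L, so the substrate removal rate is 716 × 177.5/1000 = 127.1 kg bCOD/d.
Biomass synthesised: P_X = Y_obs × 127.1 = 45.58 kg VSS/d.
Carbonaceous O₂ demand = substrate oxidised − cell-mass equivalent = 127.1 − 1.42 × 45.58 = 62.40 kg O₂/d.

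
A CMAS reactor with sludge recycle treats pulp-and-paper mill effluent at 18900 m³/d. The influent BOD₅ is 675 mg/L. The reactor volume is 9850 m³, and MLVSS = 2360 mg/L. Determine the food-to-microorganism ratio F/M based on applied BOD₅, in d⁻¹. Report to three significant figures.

F/M ≈ 0.549 d⁻¹

F/M = Q·S₀ / (V·X) = 18900 × 675 / (9850 × 2360) = 0.5488 g BOD₅·(g VSS·d)⁻¹.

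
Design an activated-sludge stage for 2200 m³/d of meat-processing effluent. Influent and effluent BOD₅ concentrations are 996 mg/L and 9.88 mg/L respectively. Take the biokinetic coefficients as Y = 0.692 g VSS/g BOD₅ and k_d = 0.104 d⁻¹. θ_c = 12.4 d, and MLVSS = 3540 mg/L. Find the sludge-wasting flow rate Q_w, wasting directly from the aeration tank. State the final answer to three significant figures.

Q_w ≈ 185 m³/d

Rearranging the biomass balance for a CMAS with decay, V = Y·Q·ΔS·θ_c / [X·(1+k_d θ_c)] = 0.692 × 2200 × (996 − 9.88) × 12.4 / [3540 × (1 + 0.104 × 12.4)] = 1.86×10^7 / 8105 = 2297 m³.
Wasting from the aeration tank: Q_w = V / θ_c = 2297 / 12.4 = 185.2 m³/d.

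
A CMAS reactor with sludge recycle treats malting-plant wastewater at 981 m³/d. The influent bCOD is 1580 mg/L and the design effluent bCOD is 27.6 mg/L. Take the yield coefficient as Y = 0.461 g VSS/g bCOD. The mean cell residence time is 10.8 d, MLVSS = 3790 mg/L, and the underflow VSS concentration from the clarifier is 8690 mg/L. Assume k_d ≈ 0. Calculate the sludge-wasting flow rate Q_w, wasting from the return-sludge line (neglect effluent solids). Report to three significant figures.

Q_w ≈ 80.8 m³/d

V·X = Y·Q·ΔS·θ_c gives V = 0.461 × 981 × (1580 − 27.6) × 10.8 / 3790 = 2001 m³.
Q_w = (V·X)/(θ_c X_r) = 2001 × 3790 / (10.8 × 8690) = 80.79 m³/d.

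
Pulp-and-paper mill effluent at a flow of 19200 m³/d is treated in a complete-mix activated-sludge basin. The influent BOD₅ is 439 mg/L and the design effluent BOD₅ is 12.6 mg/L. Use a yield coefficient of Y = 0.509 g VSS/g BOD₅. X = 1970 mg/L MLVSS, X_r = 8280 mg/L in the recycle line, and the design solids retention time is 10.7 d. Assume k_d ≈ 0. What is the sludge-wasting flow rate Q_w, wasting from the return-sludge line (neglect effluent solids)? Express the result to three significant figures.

Q_w ≈ 503 m³/d

Biomass mass balance (decay neglected): V·X = Y·Q·(S₀ − S)·θ_c, so V = 0.509 × 19200 × (439 − 12.6) × 10.7 / 1970 = 22634 m³.
Q_w = (V·X)/(θ_c X_r) = 22634 × 1970 / (10.7 × 8280) = 503.3 m³/d.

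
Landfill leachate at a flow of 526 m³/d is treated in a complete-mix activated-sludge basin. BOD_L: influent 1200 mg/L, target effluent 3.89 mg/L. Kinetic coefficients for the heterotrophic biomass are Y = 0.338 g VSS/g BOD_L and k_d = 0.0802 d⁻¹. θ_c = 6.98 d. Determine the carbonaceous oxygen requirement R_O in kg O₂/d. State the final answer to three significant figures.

Y_obs = Y / (1 + k_d θ_c) = 0.338 / (1 + 0.0802 × 6.98) = 0.338 / 1.560 = 0.2167.
ΔS = 1200 − 3.89 = 1196 mg/L, so the substrate removal rate is 526 × 1196/1000 = 629.2 kg BOD_L/d.
Net sludge production P_X = 0.2167 × 629.2 = 136.3 kg VSS/d.
Carbonaceous O₂ demand = substrate oxidised − cell-mass equivalent = 629.2 − 1.42 × 136.3 = 435.6 kg O₂/d.

R_O ≈ 436 kg O₂/d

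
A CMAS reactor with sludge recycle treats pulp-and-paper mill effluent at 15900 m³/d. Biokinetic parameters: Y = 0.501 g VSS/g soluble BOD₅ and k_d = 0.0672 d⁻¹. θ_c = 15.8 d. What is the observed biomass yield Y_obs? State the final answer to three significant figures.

Y_obs ≈ 0.243 g VSS/g soluble BOD₅

The observed yield is Y_obs = Y/(1 + k_d·θ_c) = 0.501 / (1 + 0.0672 × 15.8) = 0.501 / 2.062 = 0.2430 g VSS per g soluble BOD₅ removed.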